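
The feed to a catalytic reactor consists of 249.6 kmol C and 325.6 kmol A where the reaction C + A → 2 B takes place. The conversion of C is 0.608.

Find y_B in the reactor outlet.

0.528

C reacted = 0.608 × 249.6 = 151.8 kmol; ν_C = −1, so ξ = 151.8/1 = 151.8 kmol.
Outlet amounts (n = n₀ + ν ξ):
  C: 249.6 − 1(151.8) = 97.84
  A: 325.6 − 1(151.8) = 173.8
  B: 0 + 2(151.8) = 303.5
Total out = 575.2 kmol; y_B = 303.5 / 575.2 = 0.5277.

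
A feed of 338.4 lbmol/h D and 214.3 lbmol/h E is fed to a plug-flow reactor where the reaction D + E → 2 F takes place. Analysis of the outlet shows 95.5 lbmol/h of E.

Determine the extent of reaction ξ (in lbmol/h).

ξ = 119 lbmol/h

For E: n = n₀ − 1ξ → 95.5 = 214.3 − 1ξ, giving ξ = 118.8 lbmol/h.
Outlet amounts (n = n₀ + ν ξ):
  D: 338.4 − 1(118.8) = 219.6
  E: 214.3 − 1(118.8) = 95.5
  F: 0 + 2(118.8) = 237.6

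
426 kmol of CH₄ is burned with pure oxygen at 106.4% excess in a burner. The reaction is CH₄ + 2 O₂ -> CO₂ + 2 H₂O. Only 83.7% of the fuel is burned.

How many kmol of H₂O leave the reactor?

713 kmol

Stoichiometric O₂ = 2 × 426 = 852 kmol; O₂ fed = 852 × 2.064 = 1759 kmol.
Fuel reacted = 0.837 × 426 → ξ = 356.6 kmol.
Outlet (n = n₀ + ν ξ):
  CH₄: 426 − 1(356.6) = 69.44
  O₂: 1759 − 2(356.6) = 1045
  CO₂: 0 + 1(356.6) = 356.6
  H₂O: 0 + 2(356.6) = 713.1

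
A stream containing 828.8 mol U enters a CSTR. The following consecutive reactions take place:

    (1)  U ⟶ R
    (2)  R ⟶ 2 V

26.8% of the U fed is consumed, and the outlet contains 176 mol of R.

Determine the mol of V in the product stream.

Conversion of U: U consumed = 1ξ₁ = 0.268 × 828.8 → ξ₁ = 222.1 mol.
R balance: n_R = 0 + 1ξ₁ − 1ξ₂ = 176 → ξ₂ = (1·222.1 − 176)/1 = 46.12 mol.
Outlet amounts (n = n₀ + Σ ν·ξ):
  U: 828.8 − 1(222.1) = 606.7
  R: 0 + 1(222.1) − 1(46.12) = 176
  V: 0 + 2(46.12) = 92.24

92.2 mol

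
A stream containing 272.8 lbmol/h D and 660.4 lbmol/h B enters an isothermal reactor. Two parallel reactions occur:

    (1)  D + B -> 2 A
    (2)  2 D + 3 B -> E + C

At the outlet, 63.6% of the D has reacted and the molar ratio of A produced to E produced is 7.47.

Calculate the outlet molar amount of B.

457 lbmol/h

Conversion of D: D consumed = 0.636 × 272.8 = 173.5 lbmol/h = 1ξ₁ + 2ξ₂.
Selectivity: 2ξ₁ / (1ξ₂) = 7.47 → ξ₁ = 3.735 ξ₂.
Substitute: (1·3.735 + 2) ξ₂ = 173.5 → ξ₂ = 30.25 lbmol/h, ξ₁ = 113 lbmol/h.
Outlet amounts (n = n₀ + Σ ν·ξ):
  D: 272.8 − 1(113) − 2(30.25) = 99.3
  B: 660.4 − 1(113) − 3(30.25) = 456.6
  A: 0 + 2(113) = 226
  E: 0 + 1(30.25) = 30.25
  C: 0 + 1(30.25) = 30.25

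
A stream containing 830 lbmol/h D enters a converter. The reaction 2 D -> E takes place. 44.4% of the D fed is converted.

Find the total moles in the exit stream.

646 lbmol/h

D reacted = 0.444 × 830 = 368.5 lbmol/h; ν_D = −2, so ξ = 368.5/2 = 184.3 lbmol/h.
Outlet amounts (n = n₀ + ν ξ):
  D: 830 − 2(184.3) = 461.5
  E: 0 + 1(184.3) = 184.3
Total out = 461.5 + 184.3 = 645.7 lbmol/h.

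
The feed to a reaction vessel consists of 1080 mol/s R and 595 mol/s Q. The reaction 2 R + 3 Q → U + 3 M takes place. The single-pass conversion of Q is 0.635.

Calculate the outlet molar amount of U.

Q reacted = 0.635 × 595 = 377.8 mol/s; ν_Q = −3, so ξ = 377.8/3 = 125.9 mol/s.
Outlet amounts (n = n₀ + ν ξ):
  R: 1080 − 2(125.9) = 828.1
  Q: 595 − 3(125.9) = 217.2
  U: 0 + 1(125.9) = 125.9
  M: 0 + 3(125.9) = 377.8

126 mol/s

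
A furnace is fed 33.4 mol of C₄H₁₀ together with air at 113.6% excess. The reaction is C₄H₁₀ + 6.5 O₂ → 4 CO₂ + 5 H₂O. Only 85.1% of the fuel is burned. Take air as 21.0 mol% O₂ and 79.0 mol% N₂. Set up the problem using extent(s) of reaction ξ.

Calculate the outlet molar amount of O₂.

279 mol

Stoichiometric O₂ = 6.5 × 33.4 = 217.1 mol; O₂ fed = 217.1 × 2.136 = 463.7 mol.
N₂ fed = 463.7 × 79/21 = 1744 mol.
Fuel reacted = 0.851 × 33.4 → ξ = 28.42 mol.
Outlet (n = n₀ + ν ξ):
  C₄H₁₀: 33.4 − 1(28.42) = 4.977
  O₂: 463.7 − 6.5(28.42) = 279
  N₂: 1744 (inert)
  CO₂: 0 + 4(28.42) = 113.7
  H₂O: 0 + 5(28.42) = 142.1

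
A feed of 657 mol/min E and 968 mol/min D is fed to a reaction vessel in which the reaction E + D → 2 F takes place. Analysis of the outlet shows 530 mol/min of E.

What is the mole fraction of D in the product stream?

0.518

For E: n = n₀ − 1ξ → 530 = 657 − 1ξ, giving ξ = 127 mol/min.
Outlet amounts (n = n₀ + ν ξ):
  E: 657 − 1(127) = 530
  D: 968 − 1(127) = 841
  F: 0 + 2(127) = 254
Total out = 1625 mol/min; y_D = 841 / 1625 = 0.5175.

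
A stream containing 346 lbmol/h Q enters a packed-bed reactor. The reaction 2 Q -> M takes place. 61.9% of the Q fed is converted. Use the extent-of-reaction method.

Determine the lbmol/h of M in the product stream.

107 lbmol/h

Q reacted = 0.619 × 346 = 214.2 lbmol/h; ν_Q = −2, so ξ = 214.2/2 = 107.1 lbmol/h.
Outlet amounts (n = n₀ + ν ξ):
  Q: 346 − 2(107.1) = 131.8
  M: 0 + 1(107.1) = 107.1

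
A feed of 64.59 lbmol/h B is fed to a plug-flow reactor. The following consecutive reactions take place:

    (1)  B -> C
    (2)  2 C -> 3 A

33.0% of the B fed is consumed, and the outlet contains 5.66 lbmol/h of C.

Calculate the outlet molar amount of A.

23.5 lbmol/h

Conversion of B: B consumed = 1ξ₁ = 0.33 × 64.59 → ξ₁ = 21.31 lbmol/h.
C balance: n_C = 0 + 1ξ₁ − 2ξ₂ = 5.66 → ξ₂ = (1·21.31 − 5.66)/2 = 7.827 lbmol/h.
Outlet amounts (n = n₀ + Σ ν·ξ):
  B: 64.59 − 1(21.31) = 43.28
  C: 0 + 1(21.31) − 2(7.827) = 5.66
  A: 0 + 3(7.827) = 23.48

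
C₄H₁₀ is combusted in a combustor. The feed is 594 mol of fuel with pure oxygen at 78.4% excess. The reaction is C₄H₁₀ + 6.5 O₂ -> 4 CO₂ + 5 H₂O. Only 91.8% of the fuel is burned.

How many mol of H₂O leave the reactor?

2730 mol

Stoichiometric O₂ = 6.5 × 594 = 3861 mol; O₂ fed = 3861 × 1.784 = 6888 mol.
Fuel reacted = 0.918 × 594 → ξ = 545.3 mol.
Outlet (n = n₀ + ν ξ):
  C₄H₁₀: 594 − 1(545.3) = 48.71
  O₂: 6888 − 6.5(545.3) = 3344
  CO₂: 0 + 4(545.3) = 2181
  H₂O: 0 + 5(545.3) = 2726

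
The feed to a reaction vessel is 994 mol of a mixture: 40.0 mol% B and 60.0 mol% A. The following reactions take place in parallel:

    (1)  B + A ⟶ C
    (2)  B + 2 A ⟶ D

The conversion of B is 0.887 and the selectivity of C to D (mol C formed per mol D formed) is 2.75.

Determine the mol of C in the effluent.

Conversion of B: B consumed = 0.887 × 397.6 = 352.7 mol = 1ξ₁ + 1ξ₂.
Selectivity: 1ξ₁ / (1ξ₂) = 2.75 → ξ₁ = 2.75 ξ₂.
Substitute: (1·2.75 + 1) ξ₂ = 352.7 → ξ₂ = 94.05 mol, ξ₁ = 258.6 mol.
Outlet amounts (n = n₀ + Σ ν·ξ):
  B: 397.6 − 1(258.6) − 1(94.05) = 44.93
  A: 596.4 − 1(258.6) − 2(94.05) = 149.7
  C: 0 + 1(258.6) = 258.6
  D: 0 + 1(94.05) = 94.05

259 mol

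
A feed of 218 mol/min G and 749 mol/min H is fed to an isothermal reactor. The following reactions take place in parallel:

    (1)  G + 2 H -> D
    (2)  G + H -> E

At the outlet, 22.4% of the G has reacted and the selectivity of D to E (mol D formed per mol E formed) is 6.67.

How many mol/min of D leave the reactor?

Conversion of G: G consumed = 0.224 × 218 = 48.83 mol/min = 1ξ₁ + 1ξ₂.
Selectivity: 1ξ₁ / (1ξ₂) = 6.67 → ξ₁ = 6.67 ξ₂.
Substitute: (1·6.67 + 1) ξ₂ = 48.83 → ξ₂ = 6.367 mol/min, ξ₁ = 42.47 mol/min.
Outlet amounts (n = n₀ + Σ ν·ξ):
  G: 218 − 1(42.47) − 1(6.367) = 169.2
  H: 749 − 2(42.47) − 1(6.367) = 657.7
  D: 0 + 1(42.47) = 42.47
  E: 0 + 1(6.367) = 6.367

42.5 mol/min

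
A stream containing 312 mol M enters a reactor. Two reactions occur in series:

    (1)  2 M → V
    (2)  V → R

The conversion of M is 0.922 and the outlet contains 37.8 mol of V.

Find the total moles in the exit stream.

Conversion of M: M consumed = 2ξ₁ = 0.922 × 312 → ξ₁ = 143.8 mol.
V balance: n_V = 0 + 1ξ₁ − 1ξ₂ = 37.8 → ξ₂ = (1·143.8 − 37.8)/1 = 106 mol.
Outlet amounts (n = n₀ + Σ ν·ξ):
  M: 312 − 2(143.8) = 24.34
  V: 0 + 1(143.8) − 1(106) = 37.8
  R: 0 + 1(106) = 106
Total out = 24.34 + 37.8 + 106 = 168.2 mol.

168 mol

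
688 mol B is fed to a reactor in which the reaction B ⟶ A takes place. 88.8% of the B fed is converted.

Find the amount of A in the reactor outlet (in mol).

611 mol

B reacted = 0.888 × 688 = 610.9 mol; ν_B = −1, so ξ = 610.9/1 = 610.9 mol.
Outlet amounts (n = n₀ + ν ξ):
  B: 688 − 1(610.9) = 77.06
  A: 0 + 1(610.9) = 610.9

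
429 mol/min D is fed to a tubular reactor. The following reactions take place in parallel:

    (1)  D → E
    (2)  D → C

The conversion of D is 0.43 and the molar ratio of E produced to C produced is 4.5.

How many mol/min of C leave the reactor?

33.5 mol/min

Conversion of D: D consumed = 0.43 × 429 = 184.5 mol/min = 1ξ₁ + 1ξ₂.
Selectivity: 1ξ₁ / (1ξ₂) = 4.5 → ξ₁ = 4.5 ξ₂.
Substitute: (1·4.5 + 1) ξ₂ = 184.5 → ξ₂ = 33.54 mol/min, ξ₁ = 150.9 mol/min.
Outlet amounts (n = n₀ + Σ ν·ξ):
  D: 429 − 1(150.9) − 1(33.54) = 244.5
  E: 0 + 1(150.9) = 150.9
  C: 0 + 1(33.54) = 33.54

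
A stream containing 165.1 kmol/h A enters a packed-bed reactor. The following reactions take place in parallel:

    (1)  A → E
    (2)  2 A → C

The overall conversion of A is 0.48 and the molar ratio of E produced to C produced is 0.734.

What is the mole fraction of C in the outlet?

0.213

Conversion of A: A consumed = 0.48 × 165.1 = 79.25 kmol/h = 1ξ₁ + 2ξ₂.
Selectivity: 1ξ₁ / (1ξ₂) = 0.734 → ξ₁ = 0.734 ξ₂.
Substitute: (1·0.734 + 2) ξ₂ = 79.25 → ξ₂ = 28.99 kmol/h, ξ₁ = 21.28 kmol/h.
Outlet amounts (n = n₀ + Σ ν·ξ):
  A: 165.1 − 1(21.28) − 2(28.99) = 85.85
  E: 0 + 1(21.28) = 21.28
  C: 0 + 1(28.99) = 28.99
Total out = 136.1 kmol/h; y_C = 28.99 / 136.1 = 0.213.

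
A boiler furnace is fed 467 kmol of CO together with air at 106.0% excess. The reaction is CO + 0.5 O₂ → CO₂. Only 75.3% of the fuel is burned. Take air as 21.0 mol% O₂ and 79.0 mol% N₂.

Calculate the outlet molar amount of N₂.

Stoichiometric O₂ = 0.5 × 467 = 233.5 kmol; O₂ fed = 233.5 × 2.060 = 481 kmol.
N₂ fed = 481 × 79/21 = 1810 kmol.
Fuel reacted = 0.753 × 467 → ξ = 351.7 kmol.
Outlet (n = n₀ + ν ξ):
  CO: 467 − 1(351.7) = 115.3
  O₂: 481 − 0.5(351.7) = 305.2
  N₂: 1810 (inert)
  CO₂: 0 + 1(351.7) = 351.7

1810 kmol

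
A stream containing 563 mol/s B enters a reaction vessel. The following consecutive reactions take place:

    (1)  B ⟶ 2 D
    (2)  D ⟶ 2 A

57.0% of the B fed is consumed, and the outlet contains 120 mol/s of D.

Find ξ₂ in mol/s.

ξ₂ = 522 mol/s

Conversion of B: B consumed = 1ξ₁ = 0.57 × 563 → ξ₁ = 320.9 mol/s.
D balance: n_D = 0 + 2ξ₁ − 1ξ₂ = 120 → ξ₂ = (2·320.9 − 120)/1 = 521.8 mol/s.
Outlet amounts (n = n₀ + Σ ν·ξ):
  B: 563 − 1(320.9) = 242.1
  D: 0 + 2(320.9) − 1(521.8) = 120
  A: 0 + 2(521.8) = 1044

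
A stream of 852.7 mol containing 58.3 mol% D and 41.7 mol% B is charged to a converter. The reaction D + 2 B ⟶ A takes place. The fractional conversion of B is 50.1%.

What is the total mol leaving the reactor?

675 mol

B reacted = 0.501 × 355.6 = 178.1 mol; ν_B = −2, so ξ = 178.1/2 = 89.07 mol.
Outlet amounts (n = n₀ + ν ξ):
  D: 497.1 − 1(89.07) = 408.1
  B: 355.6 − 2(89.07) = 177.4
  A: 0 + 1(89.07) = 89.07
Total out = 408.1 + 177.4 + 89.07 = 674.6 mol.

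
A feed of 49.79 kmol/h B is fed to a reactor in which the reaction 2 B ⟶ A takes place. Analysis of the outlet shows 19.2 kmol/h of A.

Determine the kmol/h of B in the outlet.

11.4 kmol/h

For A: n = n₀ + 1ξ → 19.2 = 0 + 1ξ, giving ξ = 19.2 kmol/h.
Outlet amounts (n = n₀ + ν ξ):
  B: 49.79 − 2(19.2) = 11.39
  A: 0 + 1(19.2) = 19.2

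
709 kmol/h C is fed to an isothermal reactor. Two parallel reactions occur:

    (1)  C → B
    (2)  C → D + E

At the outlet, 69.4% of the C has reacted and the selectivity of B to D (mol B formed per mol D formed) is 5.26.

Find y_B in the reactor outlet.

0.525

Conversion of C: C consumed = 0.694 × 709 = 492 kmol/h = 1ξ₁ + 1ξ₂.
Selectivity: 1ξ₁ / (1ξ₂) = 5.26 → ξ₁ = 5.26 ξ₂.
Substitute: (1·5.26 + 1) ξ₂ = 492 → ξ₂ = 78.6 kmol/h, ξ₁ = 413.4 kmol/h.
Outlet amounts (n = n₀ + Σ ν·ξ):
  C: 709 − 1(413.4) − 1(78.6) = 217
  B: 0 + 1(413.4) = 413.4
  D: 0 + 1(78.6) = 78.6
  E: 0 + 1(78.6) = 78.6
Total out = 787.6 kmol/h; y_B = 413.4 / 787.6 = 0.5249.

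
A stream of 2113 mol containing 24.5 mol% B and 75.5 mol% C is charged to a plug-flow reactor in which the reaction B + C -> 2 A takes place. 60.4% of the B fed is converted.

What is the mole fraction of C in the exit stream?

0.607

B reacted = 0.604 × 517.7 = 312.7 mol; ν_B = −1, so ξ = 312.7/1 = 312.7 mol.
Outlet amounts (n = n₀ + ν ξ):
  B: 517.7 − 1(312.7) = 205
  C: 1595 − 1(312.7) = 1283
  A: 0 + 2(312.7) = 625.4
Total out = 2113 mol; y_C = 1283 / 2113 = 0.607.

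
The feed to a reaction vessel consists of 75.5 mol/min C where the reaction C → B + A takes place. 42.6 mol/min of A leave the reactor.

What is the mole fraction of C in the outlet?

0.279

For A: n = n₀ + 1ξ → 42.6 = 0 + 1ξ, giving ξ = 42.6 mol/min.
Outlet amounts (n = n₀ + ν ξ):
  C: 75.5 − 1(42.6) = 32.9
  B: 0 + 1(42.6) = 42.6
  A: 0 + 1(42.6) = 42.6
Total out = 118.1 mol/min; y_C = 32.9 / 118.1 = 0.2786.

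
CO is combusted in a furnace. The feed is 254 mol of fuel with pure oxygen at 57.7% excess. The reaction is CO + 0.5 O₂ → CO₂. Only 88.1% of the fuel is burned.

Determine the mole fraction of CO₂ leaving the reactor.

Stoichiometric O₂ = 0.5 × 254 = 127 mol; O₂ fed = 127 × 1.577 = 200.3 mol.
Fuel reacted = 0.881 × 254 → ξ = 223.8 mol.
Outlet (n = n₀ + ν ξ):
  CO: 254 − 1(223.8) = 30.23
  O₂: 200.3 − 0.5(223.8) = 88.39
  CO₂: 0 + 1(223.8) = 223.8
Total out = 342.4 mol; y_CO₂ = 223.8 / 342.4 = 0.6536.

0.654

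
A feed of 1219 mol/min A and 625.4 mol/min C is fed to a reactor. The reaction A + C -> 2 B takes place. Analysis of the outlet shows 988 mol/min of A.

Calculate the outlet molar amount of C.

394 mol/min

For A: n = n₀ − 1ξ → 988 = 1219 − 1ξ, giving ξ = 231 mol/min.
Outlet amounts (n = n₀ + ν ξ):
  A: 1219 − 1(231) = 988
  C: 625.4 − 1(231) = 394.4
  B: 0 + 2(231) = 462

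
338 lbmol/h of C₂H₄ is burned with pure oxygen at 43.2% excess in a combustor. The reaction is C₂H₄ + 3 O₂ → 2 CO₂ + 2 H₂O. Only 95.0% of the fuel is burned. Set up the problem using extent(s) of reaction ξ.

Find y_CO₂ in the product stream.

Stoichiometric O₂ = 3 × 338 = 1014 lbmol/h; O₂ fed = 1014 × 1.432 = 1452 lbmol/h.
Fuel reacted = 0.95 × 338 → ξ = 321.1 lbmol/h.
Outlet (n = n₀ + ν ξ):
  C₂H₄: 338 − 1(321.1) = 16.9
  O₂: 1452 − 3(321.1) = 488.7
  CO₂: 0 + 2(321.1) = 642.2
  H₂O: 0 + 2(321.1) = 642.2
Total out = 1790 lbmol/h; y_CO₂ = 642.2 / 1790 = 0.3588.

0.359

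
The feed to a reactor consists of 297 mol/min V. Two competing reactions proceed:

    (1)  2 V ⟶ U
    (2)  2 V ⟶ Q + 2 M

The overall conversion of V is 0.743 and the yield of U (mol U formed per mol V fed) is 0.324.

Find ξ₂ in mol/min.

Yield of U: 1ξ₁ / 297 = 0.324 → ξ₁ = 96.23 mol/min.
Conversion of V: 2ξ₁ + 2ξ₂ = 0.743 × 297 = 220.7 → ξ₂ = 14.11 mol/min.
Outlet amounts (n = n₀ + Σ ν·ξ):
  V: 297 − 2(96.23) − 2(14.11) = 76.33
  U: 0 + 1(96.23) = 96.23
  Q: 0 + 1(14.11) = 14.11
  M: 0 + 2(14.11) = 28.21

ξ₂ = 14.1 mol/min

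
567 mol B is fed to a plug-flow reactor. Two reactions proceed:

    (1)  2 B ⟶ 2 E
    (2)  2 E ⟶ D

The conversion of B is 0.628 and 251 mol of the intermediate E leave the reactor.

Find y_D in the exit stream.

0.102

Conversion of B: B consumed = 2ξ₁ = 0.628 × 567 → ξ₁ = 178 mol.
E balance: n_E = 0 + 2ξ₁ − 2ξ₂ = 251 → ξ₂ = (2·178 − 251)/2 = 52.54 mol.
Outlet amounts (n = n₀ + Σ ν·ξ):
  B: 567 − 2(178) = 210.9
  E: 0 + 2(178) − 2(52.54) = 251
  D: 0 + 1(52.54) = 52.54
Total out = 514.5 mol; y_D = 52.54 / 514.5 = 0.1021.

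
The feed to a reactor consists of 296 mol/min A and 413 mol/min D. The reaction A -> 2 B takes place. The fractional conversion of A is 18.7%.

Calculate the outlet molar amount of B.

111 mol/min

A reacted = 0.187 × 296 = 55.35 mol/min; ν_A = −1, so ξ = 55.35/1 = 55.35 mol/min.
Outlet amounts (n = n₀ + ν ξ):
  A: 296 − 1(55.35) = 240.6
  B: 0 + 2(55.35) = 110.7
  D: 413 (inert)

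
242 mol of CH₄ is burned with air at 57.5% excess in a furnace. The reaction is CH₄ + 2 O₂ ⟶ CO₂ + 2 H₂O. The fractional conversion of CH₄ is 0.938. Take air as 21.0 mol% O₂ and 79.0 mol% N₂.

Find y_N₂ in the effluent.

Stoichiometric O₂ = 2 × 242 = 484 mol; O₂ fed = 484 × 1.575 = 762.3 mol.
N₂ fed = 762.3 × 79/21 = 2868 mol.
Fuel reacted = 0.938 × 242 → ξ = 227 mol.
Outlet (n = n₀ + ν ξ):
  CH₄: 242 − 1(227) = 15
  O₂: 762.3 − 2(227) = 308.3
  N₂: 2868 (inert)
  CO₂: 0 + 1(227) = 227
  H₂O: 0 + 2(227) = 454
Total out = 3872 mol; y_N₂ = 2868 / 3872 = 0.7406.

0.741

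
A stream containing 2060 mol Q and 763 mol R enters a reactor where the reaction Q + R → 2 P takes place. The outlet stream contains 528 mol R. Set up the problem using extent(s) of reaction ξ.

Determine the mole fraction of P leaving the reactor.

0.166

For R: n = n₀ − 1ξ → 528 = 763 − 1ξ, giving ξ = 235 mol.
Outlet amounts (n = n₀ + ν ξ):
  Q: 2060 − 1(235) = 1825
  R: 763 − 1(235) = 528
  P: 0 + 2(235) = 470
Total out = 2823 mol; y_P = 470 / 2823 = 0.1665.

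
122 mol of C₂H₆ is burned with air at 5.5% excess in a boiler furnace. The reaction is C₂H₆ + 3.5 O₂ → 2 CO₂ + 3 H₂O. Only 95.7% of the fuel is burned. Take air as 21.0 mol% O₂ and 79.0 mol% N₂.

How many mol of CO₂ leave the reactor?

234 mol

Stoichiometric O₂ = 3.5 × 122 = 427 mol; O₂ fed = 427 × 1.055 = 450.5 mol.
N₂ fed = 450.5 × 79/21 = 1695 mol.
Fuel reacted = 0.957 × 122 → ξ = 116.8 mol.
Outlet (n = n₀ + ν ξ):
  C₂H₆: 122 − 1(116.8) = 5.246
  O₂: 450.5 − 3.5(116.8) = 41.85
  N₂: 1695 (inert)
  CO₂: 0 + 2(116.8) = 233.5
  H₂O: 0 + 3(116.8) = 350.3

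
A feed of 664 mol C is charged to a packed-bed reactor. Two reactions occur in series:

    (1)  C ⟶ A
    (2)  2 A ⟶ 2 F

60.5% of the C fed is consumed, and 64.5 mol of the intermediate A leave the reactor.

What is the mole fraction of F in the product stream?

0.508

Conversion of C: C consumed = 1ξ₁ = 0.605 × 664 → ξ₁ = 401.7 mol.
A balance: n_A = 0 + 1ξ₁ − 2ξ₂ = 64.5 → ξ₂ = (1·401.7 − 64.5)/2 = 168.6 mol.
Outlet amounts (n = n₀ + Σ ν·ξ):
  C: 664 − 1(401.7) = 262.3
  A: 0 + 1(401.7) − 2(168.6) = 64.5
  F: 0 + 2(168.6) = 337.2
Total out = 664 mol; y_F = 337.2 / 664 = 0.5079.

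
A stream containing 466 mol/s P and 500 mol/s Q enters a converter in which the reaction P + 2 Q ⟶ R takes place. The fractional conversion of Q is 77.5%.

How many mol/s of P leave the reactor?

Q reacted = 0.775 × 500 = 387.5 mol/s; ν_Q = −2, so ξ = 387.5/2 = 193.8 mol/s.
Outlet amounts (n = n₀ + ν ξ):
  P: 466 − 1(193.8) = 272.2
  Q: 500 − 2(193.8) = 112.5
  R: 0 + 1(193.8) = 193.8

272 mol/s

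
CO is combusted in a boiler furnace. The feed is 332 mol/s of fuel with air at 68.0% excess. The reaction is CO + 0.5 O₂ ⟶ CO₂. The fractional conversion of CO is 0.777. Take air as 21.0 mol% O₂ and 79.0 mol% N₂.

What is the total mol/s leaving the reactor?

1530 mol/s

Stoichiometric O₂ = 0.5 × 332 = 166 mol/s; O₂ fed = 166 × 1.680 = 278.9 mol/s.
N₂ fed = 278.9 × 79/21 = 1049 mol/s.
Fuel reacted = 0.777 × 332 → ξ = 258 mol/s.
Outlet (n = n₀ + ν ξ):
  CO: 332 − 1(258) = 74.04
  O₂: 278.9 − 0.5(258) = 149.9
  N₂: 1049 (inert)
  CO₂: 0 + 1(258) = 258
Total out = 74.04 + 149.9 + 1049 + 258 = 1531 mol/s.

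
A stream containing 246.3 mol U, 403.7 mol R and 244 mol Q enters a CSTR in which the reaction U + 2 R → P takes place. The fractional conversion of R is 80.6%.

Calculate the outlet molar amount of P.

163 mol

R reacted = 0.806 × 403.7 = 325.4 mol; ν_R = −2, so ξ = 325.4/2 = 162.7 mol.
Outlet amounts (n = n₀ + ν ξ):
  U: 246.3 − 1(162.7) = 83.61
  R: 403.7 − 2(162.7) = 78.32
  P: 0 + 1(162.7) = 162.7
  Q: 244 (inert)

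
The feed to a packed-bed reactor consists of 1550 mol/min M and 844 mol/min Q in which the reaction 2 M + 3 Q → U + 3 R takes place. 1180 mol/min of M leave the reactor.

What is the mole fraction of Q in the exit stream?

0.131

For M: n = n₀ − 2ξ → 1180 = 1550 − 2ξ, giving ξ = 185 mol/min.
Outlet amounts (n = n₀ + ν ξ):
  M: 1550 − 2(185) = 1180
  Q: 844 − 3(185) = 289
  U: 0 + 1(185) = 185
  R: 0 + 3(185) = 555
Total out = 2209 mol/min; y_Q = 289 / 2209 = 0.1308.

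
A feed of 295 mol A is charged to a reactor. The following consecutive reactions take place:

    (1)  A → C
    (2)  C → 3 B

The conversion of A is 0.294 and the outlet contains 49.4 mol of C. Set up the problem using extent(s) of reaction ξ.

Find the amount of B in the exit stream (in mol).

112 mol

Conversion of A: A consumed = 1ξ₁ = 0.294 × 295 → ξ₁ = 86.73 mol.
C balance: n_C = 0 + 1ξ₁ − 1ξ₂ = 49.4 → ξ₂ = (1·86.73 − 49.4)/1 = 37.33 mol.
Outlet amounts (n = n₀ + Σ ν·ξ):
  A: 295 − 1(86.73) = 208.3
  C: 0 + 1(86.73) − 1(37.33) = 49.4
  B: 0 + 3(37.33) = 112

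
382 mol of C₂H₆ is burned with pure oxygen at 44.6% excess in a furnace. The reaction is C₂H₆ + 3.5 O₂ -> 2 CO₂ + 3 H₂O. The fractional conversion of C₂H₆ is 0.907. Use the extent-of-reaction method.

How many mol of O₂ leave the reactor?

Stoichiometric O₂ = 3.5 × 382 = 1337 mol; O₂ fed = 1337 × 1.446 = 1933 mol.
Fuel reacted = 0.907 × 382 → ξ = 346.5 mol.
Outlet (n = n₀ + ν ξ):
  C₂H₆: 382 − 1(346.5) = 35.53
  O₂: 1933 − 3.5(346.5) = 720.6
  CO₂: 0 + 2(346.5) = 692.9
  H₂O: 0 + 3(346.5) = 1039

721 mol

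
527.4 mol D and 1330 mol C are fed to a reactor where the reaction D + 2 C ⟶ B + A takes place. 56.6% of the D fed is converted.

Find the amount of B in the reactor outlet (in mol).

D reacted = 0.566 × 527.4 = 298.5 mol; ν_D = −1, so ξ = 298.5/1 = 298.5 mol.
Outlet amounts (n = n₀ + ν ξ):
  D: 527.4 − 1(298.5) = 228.9
  C: 1330 − 2(298.5) = 733
  B: 0 + 1(298.5) = 298.5
  A: 0 + 1(298.5) = 298.5

299 mol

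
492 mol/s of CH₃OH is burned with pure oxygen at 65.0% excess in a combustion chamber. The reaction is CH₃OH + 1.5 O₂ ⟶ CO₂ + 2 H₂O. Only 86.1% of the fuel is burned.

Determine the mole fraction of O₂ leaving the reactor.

0.303

Stoichiometric O₂ = 1.5 × 492 = 738 mol/s; O₂ fed = 738 × 1.650 = 1218 mol/s.
Fuel reacted = 0.861 × 492 → ξ = 423.6 mol/s.
Outlet (n = n₀ + ν ξ):
  CH₃OH: 492 − 1(423.6) = 68.39
  O₂: 1218 − 1.5(423.6) = 582.3
  CO₂: 0 + 1(423.6) = 423.6
  H₂O: 0 + 2(423.6) = 847.2
Total out = 1922 mol/s; y_O₂ = 582.3 / 1922 = 0.303.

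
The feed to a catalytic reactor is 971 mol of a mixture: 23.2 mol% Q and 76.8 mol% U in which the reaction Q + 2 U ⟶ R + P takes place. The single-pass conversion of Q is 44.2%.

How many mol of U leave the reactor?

Q reacted = 0.442 × 225.3 = 99.57 mol; ν_Q = −1, so ξ = 99.57/1 = 99.57 mol.
Outlet amounts (n = n₀ + ν ξ):
  Q: 225.3 − 1(99.57) = 125.7
  U: 745.7 − 2(99.57) = 546.6
  R: 0 + 1(99.57) = 99.57
  P: 0 + 1(99.57) = 99.57

547 mol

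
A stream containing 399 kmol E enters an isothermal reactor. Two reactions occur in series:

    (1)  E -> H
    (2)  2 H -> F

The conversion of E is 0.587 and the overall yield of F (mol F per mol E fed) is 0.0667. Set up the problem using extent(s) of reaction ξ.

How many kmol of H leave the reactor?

Conversion of E: E consumed = 1ξ₁ = 0.587 × 399 → ξ₁ = 234.2 kmol.
Yield of F: 1ξ₂ / 399 = 0.0667 → ξ₂ = 26.61 kmol.
Outlet amounts (n = n₀ + Σ ν·ξ):
  E: 399 − 1(234.2) = 164.8
  H: 0 + 1(234.2) − 2(26.61) = 181
  F: 0 + 1(26.61) = 26.61

181 kmol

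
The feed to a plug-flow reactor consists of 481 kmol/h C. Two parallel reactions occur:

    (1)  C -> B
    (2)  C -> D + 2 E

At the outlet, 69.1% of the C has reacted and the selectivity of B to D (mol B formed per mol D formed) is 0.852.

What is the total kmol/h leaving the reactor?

Conversion of C: C consumed = 0.691 × 481 = 332.4 kmol/h = 1ξ₁ + 1ξ₂.
Selectivity: 1ξ₁ / (1ξ₂) = 0.852 → ξ₁ = 0.852 ξ₂.
Substitute: (1·0.852 + 1) ξ₂ = 332.4 → ξ₂ = 179.5 kmol/h, ξ₁ = 152.9 kmol/h.
Outlet amounts (n = n₀ + Σ ν·ξ):
  C: 481 − 1(152.9) − 1(179.5) = 148.6
  B: 0 + 1(152.9) = 152.9
  D: 0 + 1(179.5) = 179.5
  E: 0 + 2(179.5) = 358.9
Total out = 148.6 + 152.9 + 179.5 + 358.9 = 839.9 kmol/h.

840 kmol/h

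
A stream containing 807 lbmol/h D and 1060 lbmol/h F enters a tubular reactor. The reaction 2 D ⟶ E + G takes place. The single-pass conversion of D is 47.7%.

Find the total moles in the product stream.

1870 lbmol/h

D reacted = 0.477 × 807 = 384.9 lbmol/h; ν_D = −2, so ξ = 384.9/2 = 192.5 lbmol/h.
Outlet amounts (n = n₀ + ν ξ):
  D: 807 − 2(192.5) = 422.1
  E: 0 + 1(192.5) = 192.5
  G: 0 + 1(192.5) = 192.5
  F: 1060 (inert)
Total out = 422.1 + 192.5 + 192.5 + 1060 = 1867 lbmol/h.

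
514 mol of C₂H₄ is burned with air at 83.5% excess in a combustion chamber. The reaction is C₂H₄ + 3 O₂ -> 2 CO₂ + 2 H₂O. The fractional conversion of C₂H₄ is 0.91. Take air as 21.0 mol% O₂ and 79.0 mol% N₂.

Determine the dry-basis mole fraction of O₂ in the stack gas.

0.109

Stoichiometric O₂ = 3 × 514 = 1542 mol; O₂ fed = 1542 × 1.835 = 2830 mol.
N₂ fed = 2830 × 79/21 = 10640 mol.
Fuel reacted = 0.91 × 514 → ξ = 467.7 mol.
Outlet (n = n₀ + ν ξ):
  C₂H₄: 514 − 1(467.7) = 46.26
  O₂: 2830 − 3(467.7) = 1426
  N₂: 10640 (inert)
  CO₂: 0 + 2(467.7) = 935.5
  H₂O: 0 + 2(467.7) = 935.5
Dry total = 13050 mol; y_O₂ (dry) = 1426 / 13050 = 0.1093.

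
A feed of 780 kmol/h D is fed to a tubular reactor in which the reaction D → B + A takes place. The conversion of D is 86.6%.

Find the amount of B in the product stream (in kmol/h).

675 kmol/h

D reacted = 0.866 × 780 = 675.5 kmol/h; ν_D = −1, so ξ = 675.5/1 = 675.5 kmol/h.
Outlet amounts (n = n₀ + ν ξ):
  D: 780 − 1(675.5) = 104.5
  B: 0 + 1(675.5) = 675.5
  A: 0 + 1(675.5) = 675.5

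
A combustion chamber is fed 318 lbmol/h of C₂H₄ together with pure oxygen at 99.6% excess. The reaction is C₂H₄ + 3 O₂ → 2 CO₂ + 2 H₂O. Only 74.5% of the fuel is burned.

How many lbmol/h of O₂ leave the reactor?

1190 lbmol/h

Stoichiometric O₂ = 3 × 318 = 954 lbmol/h; O₂ fed = 954 × 1.996 = 1904 lbmol/h.
Fuel reacted = 0.745 × 318 → ξ = 236.9 lbmol/h.
Outlet (n = n₀ + ν ξ):
  C₂H₄: 318 − 1(236.9) = 81.09
  O₂: 1904 − 3(236.9) = 1193
  CO₂: 0 + 2(236.9) = 473.8
  H₂O: 0 + 2(236.9) = 473.8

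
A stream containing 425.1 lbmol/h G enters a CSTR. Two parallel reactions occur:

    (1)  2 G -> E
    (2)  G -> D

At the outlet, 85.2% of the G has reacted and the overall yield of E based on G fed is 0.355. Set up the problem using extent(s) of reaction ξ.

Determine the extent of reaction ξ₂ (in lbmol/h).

Yield of E: 1ξ₁ / 425.1 = 0.355 → ξ₁ = 150.9 lbmol/h.
Conversion of G: 2ξ₁ + 1ξ₂ = 0.852 × 425.1 = 362.2 → ξ₂ = 60.36 lbmol/h.
Outlet amounts (n = n₀ + Σ ν·ξ):
  G: 425.1 − 2(150.9) − 1(60.36) = 62.91
  E: 0 + 1(150.9) = 150.9
  D: 0 + 1(60.36) = 60.36

ξ₂ = 60.4 lbmol/h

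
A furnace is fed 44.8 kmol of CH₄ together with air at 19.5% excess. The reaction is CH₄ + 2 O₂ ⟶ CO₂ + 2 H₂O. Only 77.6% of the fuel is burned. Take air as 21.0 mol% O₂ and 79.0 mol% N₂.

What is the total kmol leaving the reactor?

555 kmol

Stoichiometric O₂ = 2 × 44.8 = 89.6 kmol; O₂ fed = 89.6 × 1.195 = 107.1 kmol.
N₂ fed = 107.1 × 79/21 = 402.8 kmol.
Fuel reacted = 0.776 × 44.8 → ξ = 34.76 kmol.
Outlet (n = n₀ + ν ξ):
  CH₄: 44.8 − 1(34.76) = 10.04
  O₂: 107.1 − 2(34.76) = 37.54
  N₂: 402.8 (inert)
  CO₂: 0 + 1(34.76) = 34.76
  H₂O: 0 + 2(34.76) = 69.53
Total out = 10.04 + 37.54 + 402.8 + 34.76 + 69.53 = 554.7 kmol.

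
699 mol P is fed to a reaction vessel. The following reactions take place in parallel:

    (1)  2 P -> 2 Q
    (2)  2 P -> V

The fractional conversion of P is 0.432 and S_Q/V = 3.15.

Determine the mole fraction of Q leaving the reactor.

Conversion of P: P consumed = 0.432 × 699 = 302 mol = 2ξ₁ + 2ξ₂.
Selectivity: 2ξ₁ / (1ξ₂) = 3.15 → ξ₁ = 1.575 ξ₂.
Substitute: (2·1.575 + 2) ξ₂ = 302 → ξ₂ = 58.63 mol, ξ₁ = 92.35 mol.
Outlet amounts (n = n₀ + Σ ν·ξ):
  P: 699 − 2(92.35) − 2(58.63) = 397
  Q: 0 + 2(92.35) = 184.7
  V: 0 + 1(58.63) = 58.63
Total out = 640.4 mol; y_Q = 184.7 / 640.4 = 0.2884.

0.288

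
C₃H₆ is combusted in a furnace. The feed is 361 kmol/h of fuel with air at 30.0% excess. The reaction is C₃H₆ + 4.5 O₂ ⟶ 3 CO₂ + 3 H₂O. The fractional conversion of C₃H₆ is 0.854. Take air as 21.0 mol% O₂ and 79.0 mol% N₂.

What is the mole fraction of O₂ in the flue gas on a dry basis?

0.0751

Stoichiometric O₂ = 4.5 × 361 = 1624 kmol/h; O₂ fed = 1624 × 1.300 = 2112 kmol/h.
N₂ fed = 2112 × 79/21 = 7945 kmol/h.
Fuel reacted = 0.854 × 361 → ξ = 308.3 kmol/h.
Outlet (n = n₀ + ν ξ):
  C₃H₆: 361 − 1(308.3) = 52.71
  O₂: 2112 − 4.5(308.3) = 724.5
  N₂: 7945 (inert)
  CO₂: 0 + 3(308.3) = 924.9
  H₂O: 0 + 3(308.3) = 924.9
Dry total = 9647 kmol/h; y_O₂ (dry) = 724.5 / 9647 = 0.07511.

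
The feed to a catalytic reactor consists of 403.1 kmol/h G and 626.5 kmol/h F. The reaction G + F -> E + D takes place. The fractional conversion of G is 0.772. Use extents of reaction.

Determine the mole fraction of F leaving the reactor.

0.306

G reacted = 0.772 × 403.1 = 311.2 kmol/h; ν_G = −1, so ξ = 311.2/1 = 311.2 kmol/h.
Outlet amounts (n = n₀ + ν ξ):
  G: 403.1 − 1(311.2) = 91.91
  F: 626.5 − 1(311.2) = 315.3
  E: 0 + 1(311.2) = 311.2
  D: 0 + 1(311.2) = 311.2
Total out = 1030 kmol/h; y_F = 315.3 / 1030 = 0.3062.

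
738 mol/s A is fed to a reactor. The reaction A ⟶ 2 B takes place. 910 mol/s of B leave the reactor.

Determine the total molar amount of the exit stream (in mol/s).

1190 mol/s

For B: n = n₀ + 2ξ → 910 = 0 + 2ξ, giving ξ = 455 mol/s.
Outlet amounts (n = n₀ + ν ξ):
  A: 738 − 1(455) = 283
  B: 0 + 2(455) = 910
Total out = 283 + 910 = 1193 mol/s.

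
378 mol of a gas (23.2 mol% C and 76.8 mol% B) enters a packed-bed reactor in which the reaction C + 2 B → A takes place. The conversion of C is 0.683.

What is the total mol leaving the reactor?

258 mol

C reacted = 0.683 × 87.7 = 59.9 mol; ν_C = −1, so ξ = 59.9/1 = 59.9 mol.
Outlet amounts (n = n₀ + ν ξ):
  C: 87.7 − 1(59.9) = 27.8
  B: 290.3 − 2(59.9) = 170.5
  A: 0 + 1(59.9) = 59.9
Total out = 27.8 + 170.5 + 59.9 = 258.2 mol.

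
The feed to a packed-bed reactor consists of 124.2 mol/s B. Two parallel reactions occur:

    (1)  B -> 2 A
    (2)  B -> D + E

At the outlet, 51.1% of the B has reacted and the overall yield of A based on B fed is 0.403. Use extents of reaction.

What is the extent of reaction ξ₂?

ξ₂ = 38.4 mol/s

Yield of A: 2ξ₁ / 124.2 = 0.403 → ξ₁ = 25.03 mol/s.
Conversion of B: 1ξ₁ + 1ξ₂ = 0.511 × 124.2 = 63.47 → ξ₂ = 38.44 mol/s.
Outlet amounts (n = n₀ + Σ ν·ξ):
  B: 124.2 − 1(25.03) − 1(38.44) = 60.73
  A: 0 + 2(25.03) = 50.05
  D: 0 + 1(38.44) = 38.44
  E: 0 + 1(38.44) = 38.44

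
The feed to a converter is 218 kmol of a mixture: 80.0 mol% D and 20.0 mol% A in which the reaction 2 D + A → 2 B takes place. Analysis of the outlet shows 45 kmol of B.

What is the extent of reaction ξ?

ξ = 22.5 kmol

For B: n = n₀ + 2ξ → 45 = 0 + 2ξ, giving ξ = 22.5 kmol.
Outlet amounts (n = n₀ + ν ξ):
  D: 174.4 − 2(22.5) = 129.4
  A: 43.6 − 1(22.5) = 21.1
  B: 0 + 2(22.5) = 45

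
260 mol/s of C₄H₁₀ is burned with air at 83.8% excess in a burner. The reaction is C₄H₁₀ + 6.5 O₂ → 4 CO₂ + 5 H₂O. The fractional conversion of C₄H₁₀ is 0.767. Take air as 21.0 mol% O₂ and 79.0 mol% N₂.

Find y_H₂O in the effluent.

Stoichiometric O₂ = 6.5 × 260 = 1690 mol/s; O₂ fed = 1690 × 1.838 = 3106 mol/s.
N₂ fed = 3106 × 79/21 = 11690 mol/s.
Fuel reacted = 0.767 × 260 → ξ = 199.4 mol/s.
Outlet (n = n₀ + ν ξ):
  C₄H₁₀: 260 − 1(199.4) = 60.58
  O₂: 3106 − 6.5(199.4) = 1810
  N₂: 11690 (inert)
  CO₂: 0 + 4(199.4) = 797.7
  H₂O: 0 + 5(199.4) = 997.1
Total out = 15350 mol/s; y_H₂O = 997.1 / 15350 = 0.06495.

0.065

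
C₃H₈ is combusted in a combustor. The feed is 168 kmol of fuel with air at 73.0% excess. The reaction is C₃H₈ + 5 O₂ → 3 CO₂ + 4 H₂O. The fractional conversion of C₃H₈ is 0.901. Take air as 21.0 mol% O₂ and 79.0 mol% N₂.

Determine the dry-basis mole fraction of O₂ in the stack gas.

Stoichiometric O₂ = 5 × 168 = 840 kmol; O₂ fed = 840 × 1.730 = 1453 kmol.
N₂ fed = 1453 × 79/21 = 5467 kmol.
Fuel reacted = 0.901 × 168 → ξ = 151.4 kmol.
Outlet (n = n₀ + ν ξ):
  C₃H₈: 168 − 1(151.4) = 16.63
  O₂: 1453 − 5(151.4) = 696.4
  N₂: 5467 (inert)
  CO₂: 0 + 3(151.4) = 454.1
  H₂O: 0 + 4(151.4) = 605.5
Dry total = 6634 kmol; y_O₂ (dry) = 696.4 / 6634 = 0.105.

0.105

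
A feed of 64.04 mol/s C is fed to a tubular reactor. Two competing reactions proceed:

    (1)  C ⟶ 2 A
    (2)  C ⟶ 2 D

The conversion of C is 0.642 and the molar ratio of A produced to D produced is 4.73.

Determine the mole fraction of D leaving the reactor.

Conversion of C: C consumed = 0.642 × 64.04 = 41.11 mol/s = 1ξ₁ + 1ξ₂.
Selectivity: 2ξ₁ / (2ξ₂) = 4.73 → ξ₁ = 4.73 ξ₂.
Substitute: (1·4.73 + 1) ξ₂ = 41.11 → ξ₂ = 7.175 mol/s, ξ₁ = 33.94 mol/s.
Outlet amounts (n = n₀ + Σ ν·ξ):
  C: 64.04 − 1(33.94) − 1(7.175) = 22.93
  A: 0 + 2(33.94) = 67.88
  D: 0 + 2(7.175) = 14.35
Total out = 105.2 mol/s; y_D = 14.35 / 105.2 = 0.1365.

0.136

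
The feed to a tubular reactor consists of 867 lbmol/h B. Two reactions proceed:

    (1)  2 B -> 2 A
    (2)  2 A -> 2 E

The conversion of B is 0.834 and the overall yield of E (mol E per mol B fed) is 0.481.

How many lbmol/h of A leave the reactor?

306 lbmol/h

Conversion of B: B consumed = 2ξ₁ = 0.834 × 867 → ξ₁ = 361.5 lbmol/h.
Yield of E: 2ξ₂ / 867 = 0.481 → ξ₂ = 208.5 lbmol/h.
Outlet amounts (n = n₀ + Σ ν·ξ):
  B: 867 − 2(361.5) = 143.9
  A: 0 + 2(361.5) − 2(208.5) = 306.1
  E: 0 + 2(208.5) = 417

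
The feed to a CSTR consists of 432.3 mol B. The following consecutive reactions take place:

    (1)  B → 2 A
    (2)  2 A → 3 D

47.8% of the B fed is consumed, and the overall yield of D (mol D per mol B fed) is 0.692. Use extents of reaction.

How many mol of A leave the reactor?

214 mol

Conversion of B: B consumed = 1ξ₁ = 0.478 × 432.3 → ξ₁ = 206.6 mol.
Yield of D: 3ξ₂ / 432.3 = 0.692 → ξ₂ = 99.72 mol.
Outlet amounts (n = n₀ + Σ ν·ξ):
  B: 432.3 − 1(206.6) = 225.7
  A: 0 + 2(206.6) − 2(99.72) = 213.8
  D: 0 + 3(99.72) = 299.2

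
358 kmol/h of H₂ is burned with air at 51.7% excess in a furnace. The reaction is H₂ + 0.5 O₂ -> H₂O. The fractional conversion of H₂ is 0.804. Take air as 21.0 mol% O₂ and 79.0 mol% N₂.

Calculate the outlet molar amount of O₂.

Stoichiometric O₂ = 0.5 × 358 = 179 kmol/h; O₂ fed = 179 × 1.517 = 271.5 kmol/h.
N₂ fed = 271.5 × 79/21 = 1022 kmol/h.
Fuel reacted = 0.804 × 358 → ξ = 287.8 kmol/h.
Outlet (n = n₀ + ν ξ):
  H₂: 358 − 1(287.8) = 70.17
  O₂: 271.5 − 0.5(287.8) = 127.6
  N₂: 1022 (inert)
  H₂O: 0 + 1(287.8) = 287.8

128 kmol/h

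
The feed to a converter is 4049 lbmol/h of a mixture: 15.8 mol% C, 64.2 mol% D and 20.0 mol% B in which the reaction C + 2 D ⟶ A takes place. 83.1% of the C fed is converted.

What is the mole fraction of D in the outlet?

C reacted = 0.831 × 639.7 = 531.6 lbmol/h; ν_C = −1, so ξ = 531.6/1 = 531.6 lbmol/h.
Outlet amounts (n = n₀ + ν ξ):
  C: 639.7 − 1(531.6) = 108.1
  D: 2599 − 2(531.6) = 1536
  A: 0 + 1(531.6) = 531.6
  B: 809.8 (inert)
Total out = 2986 lbmol/h; y_D = 1536 / 2986 = 0.5145.

0.515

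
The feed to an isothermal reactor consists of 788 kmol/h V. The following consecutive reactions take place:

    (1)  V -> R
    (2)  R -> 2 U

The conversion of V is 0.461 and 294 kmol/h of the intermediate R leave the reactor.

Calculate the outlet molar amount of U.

Conversion of V: V consumed = 1ξ₁ = 0.461 × 788 → ξ₁ = 363.3 kmol/h.
R balance: n_R = 0 + 1ξ₁ − 1ξ₂ = 294 → ξ₂ = (1·363.3 − 294)/1 = 69.27 kmol/h.
Outlet amounts (n = n₀ + Σ ν·ξ):
  V: 788 − 1(363.3) = 424.7
  R: 0 + 1(363.3) − 1(69.27) = 294
  U: 0 + 2(69.27) = 138.5

139 kmol/h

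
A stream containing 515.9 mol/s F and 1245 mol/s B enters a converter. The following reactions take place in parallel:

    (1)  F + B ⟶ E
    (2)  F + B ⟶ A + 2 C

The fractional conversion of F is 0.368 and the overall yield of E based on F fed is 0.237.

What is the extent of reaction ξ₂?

ξ₂ = 67.6 mol/s

Yield of E: 1ξ₁ / 515.9 = 0.237 → ξ₁ = 122.3 mol/s.
Conversion of F: 1ξ₁ + 1ξ₂ = 0.368 × 515.9 = 189.9 → ξ₂ = 67.58 mol/s.
Outlet amounts (n = n₀ + Σ ν·ξ):
  F: 515.9 − 1(122.3) − 1(67.58) = 326
  B: 1245 − 1(122.3) − 1(67.58) = 1055
  E: 0 + 1(122.3) = 122.3
  A: 0 + 1(67.58) = 67.58
  C: 0 + 2(67.58) = 135.2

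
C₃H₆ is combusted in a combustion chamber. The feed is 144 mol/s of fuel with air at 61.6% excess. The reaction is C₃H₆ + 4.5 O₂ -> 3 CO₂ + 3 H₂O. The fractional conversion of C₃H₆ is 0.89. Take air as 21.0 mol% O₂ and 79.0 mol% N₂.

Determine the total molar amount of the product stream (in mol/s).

5190 mol/s

Stoichiometric O₂ = 4.5 × 144 = 648 mol/s; O₂ fed = 648 × 1.616 = 1047 mol/s.
N₂ fed = 1047 × 79/21 = 3939 mol/s.
Fuel reacted = 0.89 × 144 → ξ = 128.2 mol/s.
Outlet (n = n₀ + ν ξ):
  C₃H₆: 144 − 1(128.2) = 15.84
  O₂: 1047 − 4.5(128.2) = 470.4
  N₂: 3939 (inert)
  CO₂: 0 + 3(128.2) = 384.5
  H₂O: 0 + 3(128.2) = 384.5
Total out = 15.84 + 470.4 + 3939 + 384.5 + 384.5 = 5195 mol/s.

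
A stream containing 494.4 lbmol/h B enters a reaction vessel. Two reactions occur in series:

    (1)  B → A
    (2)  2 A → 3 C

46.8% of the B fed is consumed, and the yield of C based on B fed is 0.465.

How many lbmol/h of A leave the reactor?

78.1 lbmol/h

Conversion of B: B consumed = 1ξ₁ = 0.468 × 494.4 → ξ₁ = 231.4 lbmol/h.
Yield of C: 3ξ₂ / 494.4 = 0.465 → ξ₂ = 76.63 lbmol/h.
Outlet amounts (n = n₀ + Σ ν·ξ):
  B: 494.4 − 1(231.4) = 263
  A: 0 + 1(231.4) − 2(76.63) = 78.12
  C: 0 + 3(76.63) = 229.9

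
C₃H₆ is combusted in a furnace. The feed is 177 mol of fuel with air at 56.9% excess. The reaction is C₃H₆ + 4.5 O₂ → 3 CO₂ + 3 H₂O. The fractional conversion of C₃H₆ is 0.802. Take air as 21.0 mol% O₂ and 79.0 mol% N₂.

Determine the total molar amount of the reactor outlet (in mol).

Stoichiometric O₂ = 4.5 × 177 = 796.5 mol; O₂ fed = 796.5 × 1.569 = 1250 mol.
N₂ fed = 1250 × 79/21 = 4701 mol.
Fuel reacted = 0.802 × 177 → ξ = 142 mol.
Outlet (n = n₀ + ν ξ):
  C₃H₆: 177 − 1(142) = 35.05
  O₂: 1250 − 4.5(142) = 610.9
  N₂: 4701 (inert)
  CO₂: 0 + 3(142) = 425.9
  H₂O: 0 + 3(142) = 425.9
Total out = 35.05 + 610.9 + 4701 + 425.9 + 425.9 = 6199 mol.

6200 mol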